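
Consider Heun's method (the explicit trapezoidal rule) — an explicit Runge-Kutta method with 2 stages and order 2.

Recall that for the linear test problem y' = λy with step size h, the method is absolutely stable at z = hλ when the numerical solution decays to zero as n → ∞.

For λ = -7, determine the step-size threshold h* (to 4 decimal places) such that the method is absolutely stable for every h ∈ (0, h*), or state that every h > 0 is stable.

(-2.0000,0); λ=-7 ⇒ h* = 0.2857.

Set f=λy, z=hλ:
  order 2, 2-stage ⇒ R(z)=1+z+z^2/2
  (e.g. R(-1.59)=0.67405, |R|=0.67405)

Boundary: |R(x)|=1, x<0.
x=-1.59: |R|=0.6741
|R(-1.78)|=0.8042 |R(-1.62)|=0.6922 |R(-0.75)|=0.5312
Bisect:
  x_lo=-2.6145 |R|=1.8032  x_hi=-0.0996 |R|=0.9054
  mid=-1.35702 |R|=0.56373 →hi
  mid=-1.98574 |R|=0.98585 →hi
  mid=-2.30010 |R|=1.34514 →lo
  mid=-2.14292 |R|=1.15314 →lo
  mid=-2.06433 |R|=1.06640 →lo
  mid=-2.02504 |R|=1.02535 →lo
  mid=-2.00539 |R|=1.00541 →lo
  mid=-1.99557 |R|=0.99558 →hi
  mid=-2.00048 |R|=1.00048 →lo
  mid=-1.99802 |R|=0.99803 →hi
  ...
  [-2.00002,-1.99987] ⇒ x*=-2.0000
So |R|<1 on (-2.0000, 0).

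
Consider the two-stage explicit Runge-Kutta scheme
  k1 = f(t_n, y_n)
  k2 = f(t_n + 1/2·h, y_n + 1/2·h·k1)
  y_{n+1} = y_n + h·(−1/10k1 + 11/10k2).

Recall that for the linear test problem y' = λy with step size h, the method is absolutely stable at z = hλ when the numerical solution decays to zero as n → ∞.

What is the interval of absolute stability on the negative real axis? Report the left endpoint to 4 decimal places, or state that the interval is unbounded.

z∈(-1.8182,0).

Test eqn y'=λy, z=hλ:
  k1=λy_n ⇒ h·k1=z·y_n;  k2=λ(1+1/2z)y_n ⇒ h·k2=z(1+1/2z)y_n
  y_{n+1}/y_n = 1 − 1/10z + 11/10z(1+1/2z) = 1 + z + 11/20z²
  ⇒ R(z) = 1 + z + 11/20z².

Need |R(x)|<1, x<0.
x=-1.23: |R|=0.6021
R=1: x+11/20x²=0 ⇒ x=−20/11=-1.8182; min R=1−1/(4·11/20)=0.5455>−1
Confirm numerically:
  x=-1.691: |R|=0.88171 <1
  x=-1.671: |R|=0.86473 <1
  x=-1.508: |R|=0.74274 <1
  x=-1.002: |R|=0.55020 <1
  x=-2.407: |R|=1.77951 >1
  x=-1.995: |R|=1.19401 >1
  x=-1.882: |R|=1.06606 >1
Stable set (-1.8182, 0).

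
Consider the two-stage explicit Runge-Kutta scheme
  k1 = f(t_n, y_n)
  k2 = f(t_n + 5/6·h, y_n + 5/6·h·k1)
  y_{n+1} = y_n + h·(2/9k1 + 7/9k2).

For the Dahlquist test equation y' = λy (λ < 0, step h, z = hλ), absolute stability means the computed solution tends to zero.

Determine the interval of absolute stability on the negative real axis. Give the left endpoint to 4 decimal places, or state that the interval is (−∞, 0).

z∈(-1.5429,0).

Set f=λy, z=hλ:
  k1=λy_n ⇒ h·k1=z·y_n;  k2=λ(1+5/6z)y_n ⇒ h·k2=z(1+5/6z)y_n
  y_{n+1}/y_n = 1 + 2/9z + 7/9z(1+5/6z) = 1 + z + 35/54z²
  ⇒ R(z) = 1 + z + 35/54z².

Solve |R(x)|<1 on ℝ⁻.
x=-1.04: |R|=0.6610
R=1: x+35/54x²=0 ⇒ x=−54/35=-1.5429; min R=1−1/(4·35/54)=0.6143>−1
Confirm numerically:
  x=-1.241: |R|=0.75720 <1
  x=-0.892: |R|=0.62371 <1
  x=-0.667: |R|=0.62135 <1
  x=-1.890: |R|=1.42525 >1
  x=-1.643: |R|=1.10664 >1
  x=-1.601: |R|=1.06033 >1
Stable set (-1.5429, 0).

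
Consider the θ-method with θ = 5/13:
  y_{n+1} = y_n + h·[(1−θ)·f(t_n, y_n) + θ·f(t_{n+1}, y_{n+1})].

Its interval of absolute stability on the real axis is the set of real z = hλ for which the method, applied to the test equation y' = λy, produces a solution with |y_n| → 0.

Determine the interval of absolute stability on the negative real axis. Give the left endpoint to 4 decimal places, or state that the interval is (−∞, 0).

With y'=λy (z=hλ):
  y_{n+1} = y_n + z·[8/13·y_n + 5/13·y_{n+1}] ⇒ (1 − 5/13z)y_{n+1} = (1 + 8/13z)y_n
  Hence R(z) = (1 + 8/13z)/(1 − 5/13z).

Need |R(x)|<1, x<0.
x=-0.32: |R|=0.7151
R=−1: 1+8/13x = −1+5/13x ⇒ -3/13x=2 ⇒ x=2/(-3/13)=-8.6667
Confirm numerically:
  x=-7.948: |R|=0.95912 <1
  x=-7.219: |R|=0.91154 <1
  x=-4.001: |R|=0.57591 <1
  x=-9.071: |R|=1.02079 >1
  x=-8.802: |R|=1.00712 >1
Stable set (-8.6667, 0).

(-8.6667, 0).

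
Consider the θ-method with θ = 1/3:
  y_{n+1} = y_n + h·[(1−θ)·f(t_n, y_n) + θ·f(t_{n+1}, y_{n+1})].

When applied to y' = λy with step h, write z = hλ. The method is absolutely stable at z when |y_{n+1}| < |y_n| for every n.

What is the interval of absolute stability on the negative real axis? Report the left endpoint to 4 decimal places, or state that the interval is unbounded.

(-6.0000, 0).

Test eqn y'=λy, z=hλ:
  y_{n+1} = y_n + z·[2/3·y_n + 1/3·y_{n+1}] ⇒ (1 − 1/3z)y_{n+1} = (1 + 2/3z)y_n
  so R(z) = (1 + 2/3z)/(1 − 1/3z).

Boundary: |R(x)|=1, x<0.
x=-0.56: |R|=0.5281
R=−1: 1+2/3x = −1+1/3x ⇒ -1/3x=2 ⇒ x=2/(-1/3)=-6.0000
Confirm numerically:
  x=-5.720: |R|=0.96789 <1
  x=-5.603: |R|=0.95385 <1
  x=-3.405: |R|=0.59485 <1
  x=-2.939: |R|=0.48459 <1
  x=-6.589: |R|=1.06142 >1
  x=-6.068: |R|=1.00750 >1
Interval (-6.0000, 0).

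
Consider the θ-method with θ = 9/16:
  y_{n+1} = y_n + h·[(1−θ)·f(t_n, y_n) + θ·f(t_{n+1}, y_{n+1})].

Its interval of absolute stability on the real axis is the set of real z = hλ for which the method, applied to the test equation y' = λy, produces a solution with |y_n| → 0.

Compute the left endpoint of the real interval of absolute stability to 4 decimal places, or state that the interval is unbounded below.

interval (−∞, 0).

On y'=λy, z=hλ:
  y_{n+1} = y_n + z·[7/16·y_n + 9/16·y_{n+1}] ⇒ (1 − 9/16z)y_{n+1} = (1 + 7/16z)y_n
  so R(z) = (1 + 7/16z)/(1 − 9/16z).

Solve |R(x)|<1 on ℝ⁻.
x=-1.47: |R|=0.1953
x=-2: |R|=0.0588
x=-10: |R|=0.5094
x=-100: |R|=0.7467
θ=9/16≥1/2 ⇒ |1+7/16x|<|1−9/16x| ∀x<0 ⇒ unbounded interval.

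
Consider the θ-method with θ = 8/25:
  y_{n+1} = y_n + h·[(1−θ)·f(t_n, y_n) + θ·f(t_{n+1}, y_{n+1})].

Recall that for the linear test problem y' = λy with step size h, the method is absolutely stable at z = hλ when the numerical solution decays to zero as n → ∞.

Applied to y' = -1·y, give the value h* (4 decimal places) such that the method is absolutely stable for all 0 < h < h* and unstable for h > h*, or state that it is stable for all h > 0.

(-5.5556,0); λ=-1 ⇒ h* = (50/9)/1 = 5.5556.

On y'=λy, z=hλ:
  y_{n+1} = y_n + z·[17/25·y_n + 8/25·y_{n+1}] ⇒ (1 − 8/25z)y_{n+1} = (1 + 17/25z)y_n
  Hence R(z) = (1 + 17/25z)/(1 − 8/25z).

Solve |R(x)|<1 on ℝ⁻.
x=-0.58: |R|=0.5108
R=−1: 1+17/25x = −1+8/25x ⇒ -9/25x=2 ⇒ x=2/(-9/25)=-5.5556
Confirm numerically:
  x=-5.247: |R|=0.95854 <1
  x=-4.618: |R|=0.86378 <1
  x=-3.119: |R|=0.56100 <1
  x=-6.080: |R|=1.06410 >1
  x=-5.640: |R|=1.01084 >1
Interval (-5.5556, 0).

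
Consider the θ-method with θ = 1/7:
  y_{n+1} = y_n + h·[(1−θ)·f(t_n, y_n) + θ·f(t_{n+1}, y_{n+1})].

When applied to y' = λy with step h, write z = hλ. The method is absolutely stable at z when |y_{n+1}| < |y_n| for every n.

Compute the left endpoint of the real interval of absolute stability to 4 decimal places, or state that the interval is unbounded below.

Set f=λy, z=hλ:
  y_{n+1} = y_n + z·[6/7·y_n + 1/7·y_{n+1}] ⇒ (1 − 1/7z)y_{n+1} = (1 + 6/7z)y_n
  R(z) = (1 + 6/7z)/(1 − 1/7z).

Solve |R(x)|<1 on ℝ⁻.
x=-0.57: |R|=0.4729
R=−1: 1+6/7x = −1+1/7x ⇒ -5/7x=2 ⇒ x=2/(-5/7)=-2.8000
Confirm numerically:
  x=-2.536: |R|=0.86158 <1
  x=-2.075: |R|=0.60055 <1
  x=-2.003: |R|=0.55737 <1
  x=-3.067: |R|=1.13261 >1
  x=-3.001: |R|=1.10049 >1
So |R|<1 on (-2.8000, 0).

z* = -2.8000.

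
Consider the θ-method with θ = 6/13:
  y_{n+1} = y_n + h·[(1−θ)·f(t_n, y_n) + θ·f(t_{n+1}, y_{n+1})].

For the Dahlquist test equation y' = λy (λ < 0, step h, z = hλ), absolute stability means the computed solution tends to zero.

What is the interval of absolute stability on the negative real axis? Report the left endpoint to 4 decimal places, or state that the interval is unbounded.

z∈(-26.0000,0).

With y'=λy (z=hλ):
  y_{n+1} = y_n + z·[7/13·y_n + 6/13·y_{n+1}] ⇒ (1 − 6/13z)y_{n+1} = (1 + 7/13z)y_n
  ⇒ R(z) = (1 + 7/13z)/(1 − 6/13z).

Find x<0 with |R(x)|<1.
x=-1.41: |R|=0.1459
R=−1: 1+7/13x = −1+6/13x ⇒ -1/13x=2 ⇒ x=2/(-1/13)=-26.0000
Confirm numerically:
  x=-21.260: |R|=0.96628 <1
  x=-18.391: |R|=0.93831 <1
  x=-18.386: |R|=0.93826 <1
  x=-11.334: |R|=0.81895 <1
  x=-26.463: |R|=1.00270 >1
  x=-26.287: |R|=1.00168 >1
  x=-26.213: |R|=1.00125 >1
Stable set (-26.0000, 0).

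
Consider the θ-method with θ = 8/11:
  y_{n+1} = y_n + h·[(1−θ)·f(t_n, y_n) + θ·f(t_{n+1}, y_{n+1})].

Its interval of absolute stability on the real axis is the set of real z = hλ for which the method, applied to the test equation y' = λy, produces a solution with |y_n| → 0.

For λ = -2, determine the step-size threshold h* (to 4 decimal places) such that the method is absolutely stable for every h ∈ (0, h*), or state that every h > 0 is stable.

With y'=λy (z=hλ):
  y_{n+1} = y_n + z·[3/11·y_n + 8/11·y_{n+1}] ⇒ (1 − 8/11z)y_{n+1} = (1 + 3/11z)y_n
  R(z) = (1 + 3/11z)/(1 − 8/11z).

Solve |R(x)|<1 on ℝ⁻.
x=-0.8: |R|=0.4943
x=-2: |R|=0.1852
x=-10: |R|=0.2088
x=-100: |R|=0.3564
θ=8/11≥1/2 ⇒ |1+3/11x|<|1−8/11x| ∀x<0 ⇒ interval (−∞,0).

(−∞, 0) — no finite endpoint. Any h>0 works for λ=-2.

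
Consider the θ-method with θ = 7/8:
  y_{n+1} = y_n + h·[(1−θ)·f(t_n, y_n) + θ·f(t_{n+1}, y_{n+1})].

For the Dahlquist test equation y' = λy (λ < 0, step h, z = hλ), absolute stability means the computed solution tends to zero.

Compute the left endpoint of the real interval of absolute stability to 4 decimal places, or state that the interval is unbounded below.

Set f=λy, z=hλ:
  y_{n+1} = y_n + z·[1/8·y_n + 7/8·y_{n+1}] ⇒ (1 − 7/8z)y_{n+1} = (1 + 1/8z)y_n
  ⇒ R(z) = (1 + 1/8z)/(1 − 7/8z).

Boundary: |R(x)|=1, x<0.
x=-1.54: |R|=0.3440
x=-2: |R|=0.2727
x=-10: |R|=0.0256
x=-100: |R|=0.1299
θ=7/8≥1/2 ⇒ |1+1/8x|<|1−7/8x| ∀x<0 ⇒ stable on all of ℝ⁻.

interval (−∞, 0).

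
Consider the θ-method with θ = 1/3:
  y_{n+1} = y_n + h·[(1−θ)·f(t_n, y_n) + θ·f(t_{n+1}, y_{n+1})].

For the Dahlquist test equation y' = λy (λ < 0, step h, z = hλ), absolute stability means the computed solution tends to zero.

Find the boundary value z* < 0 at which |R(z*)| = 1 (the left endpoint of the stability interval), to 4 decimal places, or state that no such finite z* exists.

Set f=λy, z=hλ:
  y_{n+1} = y_n + z·[2/3·y_n + 1/3·y_{n+1}] ⇒ (1 − 1/3z)y_{n+1} = (1 + 2/3z)y_n
  R(z) = (1 + 2/3z)/(1 − 1/3z).

Solve |R(x)|<1 on ℝ⁻.
x=-1.23: |R|=0.1277
R=−1: 1+2/3x = −1+1/3x ⇒ -1/3x=2 ⇒ x=2/(-1/3)=-6.0000
Confirm numerically:
  x=-4.643: |R|=0.82245 <1
  x=-4.503: |R|=0.80048 <1
  x=-4.247: |R|=0.75811 <1
  x=-3.439: |R|=0.60227 <1
  x=-6.515: |R|=1.05413 >1
  x=-6.080: |R|=1.00881 >1
Interval (-6.0000, 0).

left endpoint -6.0000.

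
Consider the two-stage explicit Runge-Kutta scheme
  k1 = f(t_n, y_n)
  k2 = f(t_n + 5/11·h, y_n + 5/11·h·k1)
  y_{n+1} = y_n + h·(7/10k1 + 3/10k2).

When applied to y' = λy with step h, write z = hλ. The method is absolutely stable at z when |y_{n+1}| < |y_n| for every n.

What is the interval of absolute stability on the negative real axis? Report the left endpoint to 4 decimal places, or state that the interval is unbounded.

Set f=λy, z=hλ:
  k1=λy_n ⇒ h·k1=z·y_n;  k2=λ(1+5/11z)y_n ⇒ h·k2=z(1+5/11z)y_n
  y_{n+1}/y_n = 1 + 7/10z + 3/10z(1+5/11z) = 1 + z + 3/22z²
  Hence R(z) = 1 + z + 3/22z².

Find x<0 with |R(x)|<1.
x=-0.98: |R|=0.1510
R=1: x+3/22x²=0 ⇒ x=−22/3=-7.3333; min R=1−1/(4·3/22)=-0.8333>−1
Confirm numerically:
  x=-5.406: |R|=0.42080 <1
  x=-4.558: |R|=0.72500 <1
  x=-4.190: |R|=0.79599 <1
  x=-7.917: |R|=1.63012 >1
  x=-7.568: |R|=1.24218 >1
Stable set (-7.3333, 0).

(-7.3333, 0).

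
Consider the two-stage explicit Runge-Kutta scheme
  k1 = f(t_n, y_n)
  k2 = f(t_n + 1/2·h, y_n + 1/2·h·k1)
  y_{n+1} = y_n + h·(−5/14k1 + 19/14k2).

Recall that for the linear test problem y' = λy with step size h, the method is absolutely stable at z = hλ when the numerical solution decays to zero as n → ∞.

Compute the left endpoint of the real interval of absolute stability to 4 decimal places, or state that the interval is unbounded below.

On y'=λy, z=hλ:
  k1=λy_n ⇒ h·k1=z·y_n;  k2=λ(1+1/2z)y_n ⇒ h·k2=z(1+1/2z)y_n
  y_{n+1}/y_n = 1 − 5/14z + 19/14z(1+1/2z) = 1 + z + 19/28z²
  Hence R(z) = 1 + z + 19/28z².

Find x<0 with |R(x)|<1.
x=-0.81: |R|=0.6352
R=1: x+19/28x²=0 ⇒ x=−28/19=-1.4737; min R=1−1/(4·19/28)=0.6316>−1
Confirm numerically:
  x=-1.385: |R|=0.91665 <1
  x=-1.341: |R|=0.87926 <1
  x=-1.211: |R|=0.78414 <1
  x=-0.665: |R|=0.63508 <1
  x=-1.886: |R|=1.52768 >1
  x=-1.606: |R|=1.14420 >1
Stable set (-1.4737, 0).

left endpoint -1.4737.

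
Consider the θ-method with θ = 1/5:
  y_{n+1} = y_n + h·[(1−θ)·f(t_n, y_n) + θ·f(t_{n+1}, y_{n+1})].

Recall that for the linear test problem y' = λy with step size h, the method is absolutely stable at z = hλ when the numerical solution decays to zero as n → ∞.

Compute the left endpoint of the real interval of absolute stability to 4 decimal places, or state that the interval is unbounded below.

left endpoint -3.3333.

Test eqn y'=λy, z=hλ:
  y_{n+1} = y_n + z·[4/5·y_n + 1/5·y_{n+1}] ⇒ (1 − 1/5z)y_{n+1} = (1 + 4/5z)y_n
  Hence R(z) = (1 + 4/5z)/(1 − 1/5z).

Need |R(x)|<1, x<0.
x=-0.51: |R|=0.5372
R=−1: 1+4/5x = −1+1/5x ⇒ -3/5x=2 ⇒ x=2/(-3/5)=-3.3333
Confirm numerically:
  x=-2.992: |R|=0.87187 <1
  x=-2.777: |R|=0.78539 <1
  x=-1.785: |R|=0.31540 <1
  x=-1.746: |R|=0.29410 <1
  x=-3.861: |R|=1.17865 >1
  x=-3.568: |R|=1.08217 >1
  x=-3.552: |R|=1.07671 >1
Interval (-3.3333, 0).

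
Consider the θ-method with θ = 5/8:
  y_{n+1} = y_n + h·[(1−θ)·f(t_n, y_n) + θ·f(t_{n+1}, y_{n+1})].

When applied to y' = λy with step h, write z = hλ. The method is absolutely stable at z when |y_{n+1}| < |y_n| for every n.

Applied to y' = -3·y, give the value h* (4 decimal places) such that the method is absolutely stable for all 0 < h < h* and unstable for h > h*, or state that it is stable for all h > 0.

unbounded; (−∞, 0). Any h>0 works for λ=-3.

Set f=λy, z=hλ:
  y_{n+1} = y_n + z·[3/8·y_n + 5/8·y_{n+1}] ⇒ (1 − 5/8z)y_{n+1} = (1 + 3/8z)y_n
  Hence R(z) = (1 + 3/8z)/(1 − 5/8z).

Boundary: |R(x)|=1, x<0.
x=-0.84: |R|=0.4492
x=-2: |R|=0.1111
x=-10: |R|=0.3793
x=-100: |R|=0.5748
θ=5/8≥1/2 ⇒ |1+3/8x|<|1−5/8x| ∀x<0 ⇒ stable on all of ℝ⁻.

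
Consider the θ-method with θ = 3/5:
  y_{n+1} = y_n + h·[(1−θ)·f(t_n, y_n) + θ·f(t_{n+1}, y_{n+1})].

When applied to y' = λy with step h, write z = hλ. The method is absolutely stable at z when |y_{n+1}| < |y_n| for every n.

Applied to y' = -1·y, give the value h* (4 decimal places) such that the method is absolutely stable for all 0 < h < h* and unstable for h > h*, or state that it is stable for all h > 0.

(−∞, 0) — no finite endpoint. Any h>0 works for λ=-1.

Set f=λy, z=hλ:
  y_{n+1} = y_n + z·[2/5·y_n + 3/5·y_{n+1}] ⇒ (1 − 3/5z)y_{n+1} = (1 + 2/5z)y_n
  so R(z) = (1 + 2/5z)/(1 − 3/5z).

Solve |R(x)|<1 on ℝ⁻.
x=-0.38: |R|=0.6906
x=-2: |R|=0.0909
x=-10: |R|=0.4286
x=-100: |R|=0.6393
θ=3/5≥1/2 ⇒ |1+2/5x|<|1−3/5x| ∀x<0 ⇒ interval (−∞,0).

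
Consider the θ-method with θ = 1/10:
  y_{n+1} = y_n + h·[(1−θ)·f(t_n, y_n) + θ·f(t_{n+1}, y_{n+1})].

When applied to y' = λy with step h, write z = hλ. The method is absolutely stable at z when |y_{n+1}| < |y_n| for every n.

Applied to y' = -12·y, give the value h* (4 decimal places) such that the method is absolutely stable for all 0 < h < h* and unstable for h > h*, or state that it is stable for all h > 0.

With y'=λy (z=hλ):
  y_{n+1} = y_n + z·[9/10·y_n + 1/10·y_{n+1}] ⇒ (1 − 1/10z)y_{n+1} = (1 + 9/10z)y_n
  ⇒ R(z) = (1 + 9/10z)/(1 − 1/10z).

Boundary: |R(x)|=1, x<0.
x=-1.64: |R|=0.4089
R=−1: 1+9/10x = −1+1/10x ⇒ -4/5x=2 ⇒ x=2/(-4/5)=-2.5000
Confirm numerically:
  x=-2.146: |R|=0.76684 <1
  x=-1.887: |R|=0.58745 <1
  x=-1.208: |R|=0.07780 <1
  x=-1.044: |R|=0.05469 <1
  x=-3.024: |R|=1.32187 >1
  x=-3.019: |R|=1.31892 >1
  x=-2.950: |R|=1.27799 >1
Stable set (-2.5000, 0).

(-2.5000,0); λ=-12 ⇒ h* = (5/2)/12 = 0.2083.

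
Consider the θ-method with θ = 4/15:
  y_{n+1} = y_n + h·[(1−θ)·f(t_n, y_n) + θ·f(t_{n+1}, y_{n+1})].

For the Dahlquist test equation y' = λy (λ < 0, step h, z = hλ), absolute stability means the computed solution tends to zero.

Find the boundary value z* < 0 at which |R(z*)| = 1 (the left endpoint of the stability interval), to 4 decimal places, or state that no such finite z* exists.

z* = -4.2857.

On y'=λy, z=hλ:
  y_{n+1} = y_n + z·[11/15·y_n + 4/15·y_{n+1}] ⇒ (1 − 4/15z)y_{n+1} = (1 + 11/15z)y_n
  ⇒ R(z) = (1 + 11/15z)/(1 − 4/15z).

Find x<0 with |R(x)|<1.
x=-1.31: |R|=0.0292
R=−1: 1+11/15x = −1+4/15x ⇒ -7/15x=2 ⇒ x=2/(-7/15)=-4.2857
Confirm numerically:
  x=-3.793: |R|=0.88569 <1
  x=-3.252: |R|=0.74165 <1
  x=-3.251: |R|=0.74136 <1
  x=-2.763: |R|=0.59086 <1
  x=-4.883: |R|=1.12108 >1
  x=-4.594: |R|=1.06466 >1
So |R|<1 on (-4.2857, 0).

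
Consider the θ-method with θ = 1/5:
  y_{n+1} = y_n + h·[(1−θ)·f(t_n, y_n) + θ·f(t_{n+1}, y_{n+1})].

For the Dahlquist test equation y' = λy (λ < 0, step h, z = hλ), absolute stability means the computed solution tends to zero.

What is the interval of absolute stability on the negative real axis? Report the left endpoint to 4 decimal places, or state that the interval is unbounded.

Set f=λy, z=hλ:
  y_{n+1} = y_n + z·[4/5·y_n + 1/5·y_{n+1}] ⇒ (1 − 1/5z)y_{n+1} = (1 + 4/5z)y_n
  Hence R(z) = (1 + 4/5z)/(1 − 1/5z).

Solve |R(x)|<1 on ℝ⁻.
x=-0.96: |R|=0.1946
R=−1: 1+4/5x = −1+1/5x ⇒ -3/5x=2 ⇒ x=2/(-3/5)=-3.3333
Confirm numerically:
  x=-3.082: |R|=0.90671 <1
  x=-2.881: |R|=0.82781 <1
  x=-2.774: |R|=0.78415 <1
  x=-2.209: |R|=0.53211 <1
  x=-3.841: |R|=1.17227 >1
  x=-3.732: |R|=1.13697 >1
Interval (-3.3333, 0).

(-3.3333, 0).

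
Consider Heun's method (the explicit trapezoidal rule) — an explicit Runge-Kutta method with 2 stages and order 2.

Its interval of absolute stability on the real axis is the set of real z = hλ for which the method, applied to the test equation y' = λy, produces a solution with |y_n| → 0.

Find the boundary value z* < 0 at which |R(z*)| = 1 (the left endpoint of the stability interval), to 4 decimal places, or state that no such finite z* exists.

With y'=λy (z=hλ):
  order 2, 2-stage ⇒ R(z)=1+z+z^2/2
  (e.g. R(-0.71)=0.54205, |R|=0.54205)

Find x<0 with |R(x)|<1.
x=-0.71: |R|=0.5421
|R(-2.27)|=1.3064 |R(-1.65)|=0.7112 |R(-1.25)|=0.5312
Bisect:
  x_lo=-2.6918 |R|=1.9311  x_hi=-0.0742 |R|=0.9286
  mid=-1.38299 |R|=0.57334 →hi
  mid=-2.03739 |R|=1.03809 →lo
  mid=-1.71019 |R|=0.75218 →hi
  mid=-1.87379 |R|=0.88175 →hi
  mid=-1.95559 |R|=0.95657 →hi
  mid=-1.99649 |R|=0.99649 →hi
  mid=-2.01694 |R|=1.01708 →lo
  mid=-2.00671 |R|=1.00674 →lo
  ...
  [-2.00000,-1.99984] ⇒ x*=-2.0000
Stable set (-2.0000, 0).

z* = -2.0000.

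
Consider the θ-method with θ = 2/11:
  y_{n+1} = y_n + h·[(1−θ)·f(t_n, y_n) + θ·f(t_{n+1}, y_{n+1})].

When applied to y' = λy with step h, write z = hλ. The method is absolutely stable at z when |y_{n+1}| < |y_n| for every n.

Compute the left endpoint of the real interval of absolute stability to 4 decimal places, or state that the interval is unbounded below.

left endpoint -3.1429.

On y'=λy, z=hλ:
  y_{n+1} = y_n + z·[9/11·y_n + 2/11·y_{n+1}] ⇒ (1 − 2/11z)y_{n+1} = (1 + 9/11z)y_n
  Hence R(z) = (1 + 9/11z)/(1 − 2/11z).

Solve |R(x)|<1 on ℝ⁻.
x=-0.39: |R|=0.6358
R=−1: 1+9/11x = −1+2/11x ⇒ -7/11x=2 ⇒ x=2/(-7/11)=-3.1429
Confirm numerically:
  x=-2.181: |R|=0.56171 <1
  x=-1.460: |R|=0.15374 <1
  x=-1.445: |R|=0.14435 <1
  x=-1.381: |R|=0.10384 <1
  x=-3.585: |R|=1.17034 >1
  x=-3.268: |R|=1.04995 >1
Stable set (-3.1429, 0).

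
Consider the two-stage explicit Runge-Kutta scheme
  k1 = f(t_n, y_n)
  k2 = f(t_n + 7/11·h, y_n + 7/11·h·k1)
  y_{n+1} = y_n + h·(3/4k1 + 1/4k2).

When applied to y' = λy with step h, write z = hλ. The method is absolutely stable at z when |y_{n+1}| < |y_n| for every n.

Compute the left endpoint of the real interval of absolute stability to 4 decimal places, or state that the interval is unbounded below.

With y'=λy (z=hλ):
  k1=λy_n ⇒ h·k1=z·y_n;  k2=λ(1+7/11z)y_n ⇒ h·k2=z(1+7/11z)y_n
  y_{n+1}/y_n = 1 + 3/4z + 1/4z(1+7/11z) = 1 + z + 7/44z²
  R(z) = 1 + z + 7/44z².

Boundary: |R(x)|=1, x<0.
x=-0.3: |R|=0.7143
R=1: x+7/44x²=0 ⇒ x=−44/7=-6.2857; min R=1−1/(4·7/44)=-0.5714>−1
Confirm numerically:
  x=-4.242: |R|=0.37923 <1
  x=-3.990: |R|=0.45726 <1
  x=-3.100: |R|=0.57114 <1
  x=-2.650: |R|=0.53278 <1
  x=-6.838: |R|=1.60081 >1
  x=-6.739: |R|=1.48597 >1
  x=-6.638: |R|=1.37203 >1
So |R|<1 on (-6.2857, 0).

z* = -6.2857.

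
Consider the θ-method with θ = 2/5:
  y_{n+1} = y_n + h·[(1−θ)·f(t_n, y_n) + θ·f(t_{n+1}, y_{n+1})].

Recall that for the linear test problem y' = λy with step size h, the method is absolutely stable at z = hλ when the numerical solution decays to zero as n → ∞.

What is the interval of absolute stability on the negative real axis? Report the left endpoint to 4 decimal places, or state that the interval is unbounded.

On y'=λy, z=hλ:
  y_{n+1} = y_n + z·[3/5·y_n + 2/5·y_{n+1}] ⇒ (1 − 2/5z)y_{n+1} = (1 + 3/5z)y_n
  ⇒ R(z) = (1 + 3/5z)/(1 − 2/5z).

Need |R(x)|<1, x<0.
x=-0.85: |R|=0.3657
R=−1: 1+3/5x = −1+2/5x ⇒ -1/5x=2 ⇒ x=2/(-1/5)=-10.0000
Confirm numerically:
  x=-8.435: |R|=0.92844 <1
  x=-5.610: |R|=0.72935 <1
  x=-5.470: |R|=0.71581 <1
  x=-10.420: |R|=1.01625 >1
  x=-10.154: |R|=1.00609 >1
So |R|<1 on (-10.0000, 0).

z∈(-10.0000,0).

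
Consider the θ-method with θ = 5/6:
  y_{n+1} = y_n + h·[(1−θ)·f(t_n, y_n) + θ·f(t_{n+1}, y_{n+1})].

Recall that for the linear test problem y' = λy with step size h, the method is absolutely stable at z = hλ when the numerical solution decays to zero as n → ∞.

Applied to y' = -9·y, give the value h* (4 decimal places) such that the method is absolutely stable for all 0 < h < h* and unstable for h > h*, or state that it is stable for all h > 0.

interval (−∞, 0). Any h>0 works for λ=-9.

On y'=λy, z=hλ:
  y_{n+1} = y_n + z·[1/6·y_n + 5/6·y_{n+1}] ⇒ (1 − 5/6z)y_{n+1} = (1 + 1/6z)y_n
  Hence R(z) = (1 + 1/6z)/(1 − 5/6z).

Solve |R(x)|<1 on ℝ⁻.
x=-1.11: |R|=0.4234
x=-2: |R|=0.2500
x=-10: |R|=0.0714
x=-100: |R|=0.1858
θ=5/6≥1/2 ⇒ |1+1/6x|<|1−5/6x| ∀x<0 ⇒ interval (−∞,0).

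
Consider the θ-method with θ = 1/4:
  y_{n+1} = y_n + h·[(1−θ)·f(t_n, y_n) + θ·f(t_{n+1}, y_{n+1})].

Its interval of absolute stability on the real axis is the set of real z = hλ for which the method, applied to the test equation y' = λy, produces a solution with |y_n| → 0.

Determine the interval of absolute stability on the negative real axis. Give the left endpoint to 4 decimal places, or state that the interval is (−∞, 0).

Set f=λy, z=hλ:
  y_{n+1} = y_n + z·[3/4·y_n + 1/4·y_{n+1}] ⇒ (1 − 1/4z)y_{n+1} = (1 + 3/4z)y_n
  so R(z) = (1 + 3/4z)/(1 − 1/4z).

Solve |R(x)|<1 on ℝ⁻.
x=-1.56: |R|=0.1223
R=−1: 1+3/4x = −1+1/4x ⇒ -1/2x=2 ⇒ x=2/(-1/2)=-4.0000
Confirm numerically:
  x=-3.663: |R|=0.91204 <1
  x=-3.346: |R|=0.82194 <1
  x=-3.127: |R|=0.75502 <1
  x=-3.085: |R|=0.74171 <1
  x=-4.559: |R|=1.13062 >1
  x=-4.416: |R|=1.09886 >1
  x=-4.205: |R|=1.04997 >1
Stable set (-4.0000, 0).

z∈(-4.0000,0).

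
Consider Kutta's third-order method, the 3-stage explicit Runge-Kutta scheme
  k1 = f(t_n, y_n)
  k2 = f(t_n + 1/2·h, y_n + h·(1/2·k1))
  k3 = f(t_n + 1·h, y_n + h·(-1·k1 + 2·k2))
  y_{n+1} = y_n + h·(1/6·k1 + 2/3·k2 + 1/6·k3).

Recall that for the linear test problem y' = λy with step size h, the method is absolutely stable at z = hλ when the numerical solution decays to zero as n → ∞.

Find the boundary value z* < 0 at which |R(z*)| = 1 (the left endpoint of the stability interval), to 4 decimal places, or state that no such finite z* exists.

On y'=λy, z=hλ:
  order 3, 3-stage ⇒ R(z)=1+z+z^2/2+z^3/6
  (e.g. R(-0.43)=0.64920, |R|=0.64920)

Boundary: |R(x)|=1, x<0.
x=-0.43: |R|=0.6492
|R(-1.85)|=0.1940 |R(-1.58)|=0.0108 |R(-0.68)|=0.4988
Bisect:
  x_lo=-3.2568 |R|=2.7108  x_hi=-0.3542 |R|=0.7011
  mid=-1.80549 |R|=0.15651 →hi
  mid=-2.53115 |R|=1.03051 →lo
  mid=-2.16832 |R|=0.51661 →hi
  mid=-2.34973 |R|=0.75135 →hi
  mid=-2.44044 |R|=0.88501 →hi
  mid=-2.48579 |R|=0.95623 →hi
  mid=-2.50847 |R|=0.99298 →hi
  mid=-2.51981 |R|=1.01165 →lo
  mid=-2.51414 |R|=1.00229 →lo
  ...
  [-2.51290,-2.51272] ⇒ x*=-2.5127
Stable set (-2.5127, 0).

z* = -2.5127.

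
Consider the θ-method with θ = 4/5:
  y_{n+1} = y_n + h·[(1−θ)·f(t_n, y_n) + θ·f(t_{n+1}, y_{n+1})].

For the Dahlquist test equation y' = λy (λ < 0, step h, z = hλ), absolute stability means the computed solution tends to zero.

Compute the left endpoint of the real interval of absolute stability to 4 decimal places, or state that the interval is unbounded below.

(−∞, 0) — no finite endpoint.

On y'=λy, z=hλ:
  y_{n+1} = y_n + z·[1/5·y_n + 4/5·y_{n+1}] ⇒ (1 − 4/5z)y_{n+1} = (1 + 1/5z)y_n
  ⇒ R(z) = (1 + 1/5z)/(1 − 4/5z).

Need |R(x)|<1, x<0.
x=-1.04: |R|=0.4323
x=-2: |R|=0.2308
x=-10: |R|=0.1111
x=-100: |R|=0.2346
θ=4/5≥1/2 ⇒ |1+1/5x|<|1−4/5x| ∀x<0 ⇒ interval (−∞,0).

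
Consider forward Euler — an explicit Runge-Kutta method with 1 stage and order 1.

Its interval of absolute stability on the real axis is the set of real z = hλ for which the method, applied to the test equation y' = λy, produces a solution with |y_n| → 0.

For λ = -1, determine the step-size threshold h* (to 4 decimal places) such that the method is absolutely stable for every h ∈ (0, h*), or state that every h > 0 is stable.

Set f=λy, z=hλ:
  order 1, 1-stage ⇒ R(z)=1+z
  (e.g. R(-0.38)=0.62000, |R|=0.62000)

Solve |R(x)|<1 on ℝ⁻.
x=-0.38: |R|=0.6200
|R(-1.4)|=0.4000 |R(-1.15)|=0.1500 |R(-0.56)|=0.4400
Bisect:
  x_lo=-2.4920 |R|=1.4920  x_hi=-0.2748 |R|=0.7252
  mid=-1.38340 |R|=0.38340 →hi
  mid=-1.93768 |R|=0.93768 →hi
  mid=-2.21482 |R|=1.21482 →lo
  mid=-2.07625 |R|=1.07625 →lo
  mid=-2.00697 |R|=1.00697 →lo
  mid=-1.97232 |R|=0.97232 →hi
  mid=-1.98964 |R|=0.98964 →hi
  mid=-1.99831 |R|=0.99831 →hi
  ...
  [-2.00006,-1.99993] ⇒ x*=-2.0000
Stable set (-2.0000, 0).

(-2.0000,0); λ=-1 ⇒ h* = 2.0000.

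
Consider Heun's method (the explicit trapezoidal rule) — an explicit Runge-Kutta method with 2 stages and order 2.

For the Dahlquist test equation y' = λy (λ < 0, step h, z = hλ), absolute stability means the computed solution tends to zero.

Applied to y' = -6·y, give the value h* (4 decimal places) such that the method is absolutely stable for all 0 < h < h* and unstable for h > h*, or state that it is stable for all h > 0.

Set f=λy, z=hλ:
  order 2, 2-stage ⇒ R(z)=1+z+z^2/2
  (e.g. R(-1.14)=0.50980, |R|=0.50980)

Boundary: |R(x)|=1, x<0.
x=-1.14: |R|=0.5098
|R(-2.04)|=1.0408 |R(-0.79)|=0.5221 |R(-0.59)|=0.5840
Bisect:
  x_lo=-2.5355 |R|=1.6789  x_hi=-0.3106 |R|=0.7377
  mid=-1.42304 |R|=0.58948 →hi
  mid=-1.97928 |R|=0.97949 →hi
  mid=-2.25739 |R|=1.29052 →lo
  mid=-2.11834 |R|=1.12534 →lo
  mid=-2.04881 |R|=1.05000 →lo
  mid=-2.01404 |R|=1.01414 →lo
  mid=-1.99666 |R|=0.99666 →hi
  mid=-2.00535 |R|=1.00536 →lo
  mid=-2.00100 |R|=1.00100 →lo
  ...
  [-2.00005,-1.99992] ⇒ x*=-2.0000
So |R|<1 on (-2.0000, 0).

(-2.0000,0); λ=-6 ⇒ h* = 0.3333.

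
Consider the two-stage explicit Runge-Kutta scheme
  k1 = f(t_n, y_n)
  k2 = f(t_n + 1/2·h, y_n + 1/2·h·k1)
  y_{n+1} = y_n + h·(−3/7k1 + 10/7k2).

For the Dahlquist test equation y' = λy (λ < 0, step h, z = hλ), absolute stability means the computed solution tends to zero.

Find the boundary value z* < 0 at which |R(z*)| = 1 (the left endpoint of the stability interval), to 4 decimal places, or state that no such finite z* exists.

Test eqn y'=λy, z=hλ:
  k1=λy_n ⇒ h·k1=z·y_n;  k2=λ(1+1/2z)y_n ⇒ h·k2=z(1+1/2z)y_n
  y_{n+1}/y_n = 1 − 3/7z + 10/7z(1+1/2z) = 1 + z + 5/7z²
  so R(z) = 1 + z + 5/7z².

Solve |R(x)|<1 on ℝ⁻.
x=-0.78: |R|=0.6546
R=1: x+5/7x²=0 ⇒ x=−7/5=-1.4000; min R=1−1/(4·5/7)=0.6500>−1
Confirm numerically:
  x=-1.374: |R|=0.97448 <1
  x=-0.692: |R|=0.65005 <1
  x=-0.631: |R|=0.65340 <1
  x=-1.917: |R|=1.70792 >1
  x=-1.665: |R|=1.31516 >1
So |R|<1 on (-1.4000, 0).

z* = -1.4000.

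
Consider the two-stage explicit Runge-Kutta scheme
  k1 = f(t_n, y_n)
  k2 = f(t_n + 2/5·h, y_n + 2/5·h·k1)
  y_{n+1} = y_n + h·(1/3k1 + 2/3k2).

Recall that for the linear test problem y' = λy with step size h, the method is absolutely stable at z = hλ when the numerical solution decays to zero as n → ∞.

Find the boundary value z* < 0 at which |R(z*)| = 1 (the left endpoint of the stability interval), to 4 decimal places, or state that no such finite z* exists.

left endpoint -3.7500.

Set f=λy, z=hλ:
  k1=λy_n ⇒ h·k1=z·y_n;  k2=λ(1+2/5z)y_n ⇒ h·k2=z(1+2/5z)y_n
  y_{n+1}/y_n = 1 + 1/3z + 2/3z(1+2/5z) = 1 + z + 4/15z²
  Hence R(z) = 1 + z + 4/15z².

Boundary: |R(x)|=1, x<0.
x=-1.65: |R|=0.0760
R=1: x+4/15x²=0 ⇒ x=−15/4=-3.7500; min R=1−1/(4·4/15)=0.0625>−1
Confirm numerically:
  x=-3.268: |R|=0.57995 <1
  x=-2.890: |R|=0.33723 <1
  x=-2.635: |R|=0.21653 <1
  x=-2.368: |R|=0.12731 <1
  x=-4.239: |R|=1.55277 >1
  x=-4.230: |R|=1.54144 >1
  x=-4.193: |R|=1.49533 >1
So |R|<1 on (-3.7500, 0).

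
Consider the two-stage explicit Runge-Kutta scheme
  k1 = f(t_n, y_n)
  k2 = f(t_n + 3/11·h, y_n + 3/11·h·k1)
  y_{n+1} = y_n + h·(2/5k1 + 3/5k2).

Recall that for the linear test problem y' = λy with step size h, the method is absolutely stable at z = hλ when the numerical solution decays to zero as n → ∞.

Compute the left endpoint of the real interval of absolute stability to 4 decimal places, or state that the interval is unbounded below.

With y'=λy (z=hλ):
  k1=λy_n ⇒ h·k1=z·y_n;  k2=λ(1+3/11z)y_n ⇒ h·k2=z(1+3/11z)y_n
  y_{n+1}/y_n = 1 + 2/5z + 3/5z(1+3/11z) = 1 + z + 9/55z²
  so R(z) = 1 + z + 9/55z².

Solve |R(x)|<1 on ℝ⁻.
x=-0.9: |R|=0.2325
R=1: x+9/55x²=0 ⇒ x=−55/9=-6.1111; min R=1−1/(4·9/55)=-0.5278>−1
Confirm numerically:
  x=-5.946: |R|=0.83935 <1
  x=-3.291: |R|=0.51871 <1
  x=-2.689: |R|=0.50579 <1
  x=-6.567: |R|=1.48990 >1
  x=-6.265: |R|=1.15776 >1
  x=-6.173: |R|=1.06252 >1
Interval (-6.1111, 0).

left endpoint -6.1111.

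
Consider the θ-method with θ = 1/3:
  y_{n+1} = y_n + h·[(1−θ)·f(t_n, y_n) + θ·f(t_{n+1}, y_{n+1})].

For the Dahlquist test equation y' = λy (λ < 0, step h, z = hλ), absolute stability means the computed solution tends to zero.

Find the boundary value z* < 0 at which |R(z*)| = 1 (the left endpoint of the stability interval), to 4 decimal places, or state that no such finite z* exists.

left endpoint -6.0000.

With y'=λy (z=hλ):
  y_{n+1} = y_n + z·[2/3·y_n + 1/3·y_{n+1}] ⇒ (1 − 1/3z)y_{n+1} = (1 + 2/3z)y_n
  Hence R(z) = (1 + 2/3z)/(1 − 1/3z).

Solve |R(x)|<1 on ℝ⁻.
x=-0.51: |R|=0.5641
R=−1: 1+2/3x = −1+1/3x ⇒ -1/3x=2 ⇒ x=2/(-1/3)=-6.0000
Confirm numerically:
  x=-5.127: |R|=0.89258 <1
  x=-3.932: |R|=0.70167 <1
  x=-2.802: |R|=0.44881 <1
  x=-6.538: |R|=1.05641 >1
  x=-6.191: |R|=1.02078 >1
So |R|<1 on (-6.0000, 0).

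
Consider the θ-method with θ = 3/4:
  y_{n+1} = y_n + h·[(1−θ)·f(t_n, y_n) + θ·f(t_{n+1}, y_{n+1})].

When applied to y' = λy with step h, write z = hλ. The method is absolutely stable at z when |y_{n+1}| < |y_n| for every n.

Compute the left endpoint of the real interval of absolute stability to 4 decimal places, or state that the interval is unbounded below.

Test eqn y'=λy, z=hλ:
  y_{n+1} = y_n + z·[1/4·y_n + 3/4·y_{n+1}] ⇒ (1 − 3/4z)y_{n+1} = (1 + 1/4z)y_n
  R(z) = (1 + 1/4z)/(1 − 3/4z).

Boundary: |R(x)|=1, x<0.
x=-1.59: |R|=0.2748
x=-2: |R|=0.2000
x=-10: |R|=0.1765
x=-100: |R|=0.3158
θ=3/4≥1/2 ⇒ |1+1/4x|<|1−3/4x| ∀x<0 ⇒ unbounded interval.

(−∞, 0) — no finite endpoint.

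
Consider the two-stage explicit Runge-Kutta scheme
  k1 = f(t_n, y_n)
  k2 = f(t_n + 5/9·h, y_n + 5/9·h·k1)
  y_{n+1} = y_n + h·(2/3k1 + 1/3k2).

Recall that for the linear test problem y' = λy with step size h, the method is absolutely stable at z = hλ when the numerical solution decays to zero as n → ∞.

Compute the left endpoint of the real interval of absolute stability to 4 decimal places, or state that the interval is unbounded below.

left endpoint -5.4000.

With y'=λy (z=hλ):
  k1=λy_n ⇒ h·k1=z·y_n;  k2=λ(1+5/9z)y_n ⇒ h·k2=z(1+5/9z)y_n
  y_{n+1}/y_n = 1 + 2/3z + 1/3z(1+5/9z) = 1 + z + 5/27z²
  Hence R(z) = 1 + z + 5/27z².

Need |R(x)|<1, x<0.
x=-0.96: |R|=0.2107
R=1: x+5/27x²=0 ⇒ x=−27/5=-5.4000; min R=1−1/(4·5/27)=-0.3500>−1
Confirm numerically:
  x=-5.040: |R|=0.66400 <1
  x=-4.872: |R|=0.52363 <1
  x=-4.204: |R|=0.06889 <1
  x=-2.302: |R|=0.32067 <1
  x=-5.940: |R|=1.59400 >1
  x=-5.746: |R|=1.36817 >1
  x=-5.506: |R|=1.10808 >1
Interval (-5.4000, 0).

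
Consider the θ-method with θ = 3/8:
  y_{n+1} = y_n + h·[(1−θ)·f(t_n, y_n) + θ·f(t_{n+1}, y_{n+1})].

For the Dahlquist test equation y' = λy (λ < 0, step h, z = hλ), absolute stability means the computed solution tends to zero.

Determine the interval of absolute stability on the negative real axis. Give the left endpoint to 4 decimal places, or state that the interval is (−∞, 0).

Test eqn y'=λy, z=hλ:
  y_{n+1} = y_n + z·[5/8·y_n + 3/8·y_{n+1}] ⇒ (1 − 3/8z)y_{n+1} = (1 + 5/8z)y_n
  so R(z) = (1 + 5/8z)/(1 − 3/8z).

Need |R(x)|<1, x<0.
x=-1.02: |R|=0.2622
R=−1: 1+5/8x = −1+3/8x ⇒ -1/4x=2 ⇒ x=2/(-1/4)=-8.0000
Confirm numerically:
  x=-6.119: |R|=0.85727 <1
  x=-5.363: |R|=0.78106 <1
  x=-3.479: |R|=0.50957 <1
  x=-8.486: |R|=1.02905 >1
  x=-8.384: |R|=1.02317 >1
So |R|<1 on (-8.0000, 0).

z∈(-8.0000,0).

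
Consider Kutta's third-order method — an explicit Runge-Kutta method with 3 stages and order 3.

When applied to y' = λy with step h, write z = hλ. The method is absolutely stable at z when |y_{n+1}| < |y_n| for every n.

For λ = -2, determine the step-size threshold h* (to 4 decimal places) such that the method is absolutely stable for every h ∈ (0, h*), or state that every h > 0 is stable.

Test eqn y'=λy, z=hλ:
  order 3, 3-stage ⇒ R(z)=1+z+z^2/2+z^3/6
  (e.g. R(-0.61)=0.53822, |R|=0.53822)

Find x<0 with |R(x)|<1.
x=-0.61: |R|=0.5382
|R(-2.74)|=1.4147 |R(-1.74)|=0.1042 |R(-1.03)|=0.3183
Bisect:
  x_lo=-3.0856 |R|=2.2214  x_hi=-0.2962 |R|=0.7433
  mid=-1.69091 |R|=0.06709 →hi
  mid=-2.38826 |R|=0.80672 →hi
  mid=-2.73693 |R|=1.40849 →lo
  mid=-2.56259 |R|=1.08386 →lo
  mid=-2.47542 |R|=0.93968 →hi
  mid=-2.51901 |R|=1.01033 →lo
  mid=-2.49722 |R|=0.97465 →hi
  ...
  [-2.51288,-2.51271] ⇒ x*=-2.5127
Stable set (-2.5127, 0).

(-2.5127,0); λ=-2 ⇒ h* = 1.2564.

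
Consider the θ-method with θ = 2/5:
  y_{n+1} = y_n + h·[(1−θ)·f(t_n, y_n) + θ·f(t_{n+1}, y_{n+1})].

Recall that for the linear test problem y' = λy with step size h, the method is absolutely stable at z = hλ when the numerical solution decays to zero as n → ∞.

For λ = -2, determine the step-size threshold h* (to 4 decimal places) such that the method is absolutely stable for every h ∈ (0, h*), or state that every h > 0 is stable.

(-10.0000,0); λ=-2 ⇒ h* = (10)/2 = 5.0000.

Set f=λy, z=hλ:
  y_{n+1} = y_n + z·[3/5·y_n + 2/5·y_{n+1}] ⇒ (1 − 2/5z)y_{n+1} = (1 + 3/5z)y_n
  ⇒ R(z) = (1 + 3/5z)/(1 − 2/5z).

Boundary: |R(x)|=1, x<0.
x=-0.39: |R|=0.6626
R=−1: 1+3/5x = −1+2/5x ⇒ -1/5x=2 ⇒ x=2/(-1/5)=-10.0000
Confirm numerically:
  x=-8.012: |R|=0.90544 <1
  x=-7.627: |R|=0.88284 <1
  x=-4.863: |R|=0.65116 <1
  x=-10.378: |R|=1.01468 >1
  x=-10.178: |R|=1.00702 >1
  x=-10.070: |R|=1.00278 >1
So |R|<1 on (-10.0000, 0).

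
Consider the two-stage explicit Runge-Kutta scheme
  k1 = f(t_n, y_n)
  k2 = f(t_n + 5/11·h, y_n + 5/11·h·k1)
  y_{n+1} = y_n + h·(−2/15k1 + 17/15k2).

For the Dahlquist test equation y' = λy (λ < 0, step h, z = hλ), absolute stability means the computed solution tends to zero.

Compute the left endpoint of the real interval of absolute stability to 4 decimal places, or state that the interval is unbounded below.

With y'=λy (z=hλ):
  k1=λy_n ⇒ h·k1=z·y_n;  k2=λ(1+5/11z)y_n ⇒ h·k2=z(1+5/11z)y_n
  y_{n+1}/y_n = 1 − 2/15z + 17/15z(1+5/11z) = 1 + z + 17/33z²
  Hence R(z) = 1 + z + 17/33z².

Find x<0 with |R(x)|<1.
x=-1.77: |R|=0.8439
R=1: x+17/33x²=0 ⇒ x=−33/17=-1.9412; min R=1−1/(4·17/33)=0.5147>−1
Confirm numerically:
  x=-1.549: |R|=0.68706 <1
  x=-1.330: |R|=0.58125 <1
  x=-1.217: |R|=0.54599 <1
  x=-0.803: |R|=0.52917 <1
  x=-2.242: |R|=1.34744 >1
  x=-2.035: |R|=1.09836 >1
Stable set (-1.9412, 0).

z* = -1.9412.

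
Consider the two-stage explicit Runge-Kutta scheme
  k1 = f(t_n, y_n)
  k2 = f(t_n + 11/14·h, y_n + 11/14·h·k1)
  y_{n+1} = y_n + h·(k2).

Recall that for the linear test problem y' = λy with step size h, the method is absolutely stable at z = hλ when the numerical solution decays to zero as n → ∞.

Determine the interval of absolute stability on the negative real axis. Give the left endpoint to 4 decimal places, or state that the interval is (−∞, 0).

(-1.2727, 0).

With y'=λy (z=hλ):
  k1=λy_n ⇒ h·k1=z·y_n;  k2=λ(1+11/14z)y_n ⇒ h·k2=z(1+11/14z)y_n
  y_{n+1}/y_n = 1 + z(1+11/14z) = 1 + z + 11/14z²
  ⇒ R(z) = 1 + z + 11/14z².

Solve |R(x)|<1 on ℝ⁻.
x=-1.58: |R|=1.3815
R=1: x+11/14x²=0 ⇒ x=−14/11=-1.2727; min R=1−1/(4·11/14)=0.6818>−1
Confirm numerically:
  x=-1.242: |R|=0.97001 <1
  x=-1.204: |R|=0.93498 <1
  x=-0.903: |R|=0.73768 <1
  x=-0.821: |R|=0.70860 <1
  x=-1.614: |R|=1.43278 >1
  x=-1.559: |R|=1.35066 >1
  x=-1.485: |R|=1.24768 >1
So |R|<1 on (-1.2727, 0).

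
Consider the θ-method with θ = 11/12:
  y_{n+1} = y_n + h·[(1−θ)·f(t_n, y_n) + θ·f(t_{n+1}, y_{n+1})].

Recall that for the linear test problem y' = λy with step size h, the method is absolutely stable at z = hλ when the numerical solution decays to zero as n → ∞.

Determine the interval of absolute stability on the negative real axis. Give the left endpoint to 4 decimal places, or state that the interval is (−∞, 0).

(−∞, 0) — no finite endpoint.

On y'=λy, z=hλ:
  y_{n+1} = y_n + z·[1/12·y_n + 11/12·y_{n+1}] ⇒ (1 − 11/12z)y_{n+1} = (1 + 1/12z)y_n
  ⇒ R(z) = (1 + 1/12z)/(1 − 11/12z).

Find x<0 with |R(x)|<1.
x=-1.39: |R|=0.3888
x=-2: |R|=0.2941
x=-10: |R|=0.0164
x=-100: |R|=0.0791
θ=11/12≥1/2 ⇒ |1+1/12x|<|1−11/12x| ∀x<0 ⇒ unbounded interval.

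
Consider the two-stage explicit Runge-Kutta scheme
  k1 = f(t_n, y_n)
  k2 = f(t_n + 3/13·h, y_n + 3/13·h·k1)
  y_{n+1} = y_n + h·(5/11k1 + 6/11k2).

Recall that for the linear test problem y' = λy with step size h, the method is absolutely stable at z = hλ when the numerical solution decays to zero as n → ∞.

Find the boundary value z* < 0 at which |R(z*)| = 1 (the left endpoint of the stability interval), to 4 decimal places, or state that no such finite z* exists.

Set f=λy, z=hλ:
  k1=λy_n ⇒ h·k1=z·y_n;  k2=λ(1+3/13z)y_n ⇒ h·k2=z(1+3/13z)y_n
  y_{n+1}/y_n = 1 + 5/11z + 6/11z(1+3/13z) = 1 + z + 18/143z²
  ⇒ R(z) = 1 + z + 18/143z².

Find x<0 with |R(x)|<1.
x=-1.33: |R|=0.1073
R=1: x+18/143x²=0 ⇒ x=−143/18=-7.9444; min R=1−1/(4·18/143)=-0.9861>−1
Confirm numerically:
  x=-6.654: |R|=0.08083 <1
  x=-3.747: |R|=0.97973 <1
  x=-3.507: |R|=0.95887 <1
  x=-8.152: |R|=1.21298 >1
  x=-8.033: |R|=1.08954 >1
  x=-8.031: |R|=1.08750 >1
Stable set (-7.9444, 0).

left endpoint -7.9444.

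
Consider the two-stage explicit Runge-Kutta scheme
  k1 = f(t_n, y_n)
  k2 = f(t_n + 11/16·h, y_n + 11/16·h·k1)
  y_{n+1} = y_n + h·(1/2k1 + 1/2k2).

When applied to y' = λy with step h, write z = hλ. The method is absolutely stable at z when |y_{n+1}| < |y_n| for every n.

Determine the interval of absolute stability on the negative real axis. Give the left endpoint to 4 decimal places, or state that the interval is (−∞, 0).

On y'=λy, z=hλ:
  k1=λy_n ⇒ h·k1=z·y_n;  k2=λ(1+11/16z)y_n ⇒ h·k2=z(1+11/16z)y_n
  y_{n+1}/y_n = 1 + 1/2z + 1/2z(1+11/16z) = 1 + z + 11/32z²
  Hence R(z) = 1 + z + 11/32z².

Find x<0 with |R(x)|<1.
x=-1.1: |R|=0.3159
R=1: x+11/32x²=0 ⇒ x=−32/11=-2.9091; min R=1−1/(4·11/32)=0.2727>−1
Confirm numerically:
  x=-2.720: |R|=0.82320 <1
  x=-2.692: |R|=0.79911 <1
  x=-2.421: |R|=0.59380 <1
  x=-1.211: |R|=0.29312 <1
  x=-3.449: |R|=1.64011 >1
  x=-3.413: |R|=1.59120 >1
  x=-3.340: |R|=1.49474 >1
Interval (-2.9091, 0).

(-2.9091, 0).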